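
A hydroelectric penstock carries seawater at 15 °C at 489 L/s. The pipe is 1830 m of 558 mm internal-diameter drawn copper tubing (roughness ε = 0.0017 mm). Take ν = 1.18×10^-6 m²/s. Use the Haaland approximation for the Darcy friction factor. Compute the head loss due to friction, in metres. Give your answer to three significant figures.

h_f ≈ 7.85 m

V = 4Q/(πD²) = 4·0.489/(π·0.558²) = 2.000 m/s
Re = VD/ν = 2.000·0.558/1.18×10^-6 = 9.46×10^5 → turbulent
ε/D = 0.0017/558 = 3.05×10^-6
Haaland: f = 0.01174
h_f = f(L/D)V²/(2g) = 0.01174·(1830/0.558)·2.000²/(2·9.81) = 7.849 m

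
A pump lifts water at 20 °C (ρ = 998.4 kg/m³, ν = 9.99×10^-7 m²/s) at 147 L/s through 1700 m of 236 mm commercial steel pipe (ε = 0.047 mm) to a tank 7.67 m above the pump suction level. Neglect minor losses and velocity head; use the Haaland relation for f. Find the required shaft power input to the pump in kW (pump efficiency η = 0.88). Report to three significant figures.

P_shaft ≈ 113 kW

V = 4Q/(πD²) = 3.360 m/s; Re = 7.94×10^5; ε/D = 1.99×10^-4; f = 0.01478
h_f = f(L/D)V²/2g = 61.29 m
Total head H = z + h_f = 7.67 + 61.29 = 68.96 m
P_hyd = ρgQH = 998.4·9.81·0.147·68.96 = 99.28 kW
P_shaft = P_hyd/η = 99.28/0.88 = 112.8 kW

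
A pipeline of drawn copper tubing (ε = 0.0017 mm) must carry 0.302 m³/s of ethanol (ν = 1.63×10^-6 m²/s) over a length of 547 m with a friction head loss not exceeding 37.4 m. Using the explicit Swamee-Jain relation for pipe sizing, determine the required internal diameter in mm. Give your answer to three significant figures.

Swamee-Jain (Type III): D = 0.66·[ε^1.25·(LQ²/(gh_f))^4.75 + ν·Q^9.4·(L/(gh_f))^5.2]^0.04
LQ²/(gh_f) = 0.1360; L/(gh_f) = 1.491
Term 1 = ε^1.25·(…)^4.75 = 4.70×10^-12; Term 2 = ν·Q^9.4·(…)^5.2 = 1.68×10^-10
D = 0.66·(4.70×10^-12 + 1.68×10^-10)^0.04 = 0.2686 m = 269 mm
Check: V = 5.33 m/s, Re = 8.78×10^5, f = 0.01201, h_f = 35.4 m ≈ 37.4 m ✓

D ≈ 269 mm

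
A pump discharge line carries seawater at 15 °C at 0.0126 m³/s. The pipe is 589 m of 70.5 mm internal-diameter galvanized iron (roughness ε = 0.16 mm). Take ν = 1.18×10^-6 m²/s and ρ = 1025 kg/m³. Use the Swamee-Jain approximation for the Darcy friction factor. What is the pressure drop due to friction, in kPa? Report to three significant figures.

Δp ≈ 1130 kPa

V = 4Q/(πD²) = 4·0.0126/(π·0.0705²) = 3.228 m/s
Re = VD/ν = 3.228·0.0705/1.18×10^-6 = 1.93×10^5 → turbulent
ε/D = 0.16/70.5 = 0.00227
Swamee-Jain: f = 0.02525
h_f = f(L/D)V²/(2g) = 0.02525·(589/0.0705)·3.228²/(2·9.81) = 112.0 m
Δp = ρg·h_f = 1025·9.81·112.0 = 1127 kPa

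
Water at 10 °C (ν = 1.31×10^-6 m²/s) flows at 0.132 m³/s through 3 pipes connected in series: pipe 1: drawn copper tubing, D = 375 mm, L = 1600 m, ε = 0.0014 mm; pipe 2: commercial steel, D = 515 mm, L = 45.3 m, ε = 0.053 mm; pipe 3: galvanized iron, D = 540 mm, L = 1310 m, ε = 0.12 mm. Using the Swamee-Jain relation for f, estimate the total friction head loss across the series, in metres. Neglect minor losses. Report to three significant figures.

Pipe 1: V = 1.195 m/s, Re = 3.42×10^5, ε/D = 3.73×10^-6, f = 0.01407, h_1 = f(L/D)V²/2g = 4.372 m
Pipe 2: V = 0.6337 m/s, Re = 2.49×10^5, ε/D = 1.03×10^-4, f = 0.01588, h_2 = f(L/D)V²/2g = 0.02858 m
Pipe 3: V = 0.5764 m/s, Re = 2.38×10^5, ε/D = 2.22×10^-4, f = 0.01692, h_3 = f(L/D)V²/2g = 0.6951 m
Series → Q common, losses add: H = Σh = 5.095 m

H ≈ 5.10 m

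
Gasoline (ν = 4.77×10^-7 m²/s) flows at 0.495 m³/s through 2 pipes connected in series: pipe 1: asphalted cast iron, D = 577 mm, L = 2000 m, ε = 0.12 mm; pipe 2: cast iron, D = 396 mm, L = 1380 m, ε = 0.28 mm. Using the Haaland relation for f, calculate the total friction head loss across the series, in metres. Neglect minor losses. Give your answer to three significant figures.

H ≈ 61.3 m

Pipe 1: V = 1.893 m/s, Re = 2.29×10^6, ε/D = 2.08×10^-4, f = 0.01425, h_1 = f(L/D)V²/2g = 9.021 m
Pipe 2: V = 4.019 m/s, Re = 3.34×10^6, ε/D = 7.07×10^-4, f = 0.01822, h_2 = f(L/D)V²/2g = 52.27 m
Series → Q common, losses add: H = Σh = 61.29 m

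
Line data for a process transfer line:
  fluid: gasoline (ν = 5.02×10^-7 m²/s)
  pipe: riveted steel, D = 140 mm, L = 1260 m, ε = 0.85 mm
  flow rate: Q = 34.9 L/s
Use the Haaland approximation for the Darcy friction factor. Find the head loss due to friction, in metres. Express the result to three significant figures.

V = 4Q/(πD²) = 4·0.0349/(π·0.140²) = 2.267 m/s
Re = VD/ν = 2.267·0.140/5.02×10^-7 = 6.32×10^5 → turbulent
ε/D = 0.85/140 = 0.00607
Haaland: f = 0.03242
h_f = f(L/D)V²/(2g) = 0.03242·(1260/0.140)·2.267²/(2·9.81) = 76.44 m

h_f ≈ 76.4 m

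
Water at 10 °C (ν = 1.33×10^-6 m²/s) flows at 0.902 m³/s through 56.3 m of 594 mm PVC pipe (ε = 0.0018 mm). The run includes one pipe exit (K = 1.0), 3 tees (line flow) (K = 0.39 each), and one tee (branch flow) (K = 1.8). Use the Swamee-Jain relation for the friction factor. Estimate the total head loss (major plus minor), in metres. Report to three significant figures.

H_L ≈ 2.71 m

V = 4Q/(πD²) = 3.255 m/s; V²/2g = 0.5400 m
Re = 1.45×10^6, ε/D = 3.03×10^-6 → f = 0.01101 (Swamee-Jain)
Major: h_f = f(L/D)·V²/2g = 0.01101·94.78·0.5400 = 0.5633 m
Minor: ΣK = 3.97; h_m = ΣK·V²/2g = 2.144 m
Total H_L = 0.5633 + 2.144 = 2.707 m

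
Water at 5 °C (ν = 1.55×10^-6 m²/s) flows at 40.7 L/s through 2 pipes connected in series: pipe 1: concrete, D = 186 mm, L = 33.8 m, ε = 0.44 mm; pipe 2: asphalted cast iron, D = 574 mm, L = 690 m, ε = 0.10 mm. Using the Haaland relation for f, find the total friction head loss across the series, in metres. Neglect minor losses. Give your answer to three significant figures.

H ≈ 0.558 m

Pipe 1: V = 1.498 m/s, Re = 1.80×10^5, ε/D = 0.00237, f = 0.02533, h_1 = f(L/D)V²/2g = 0.5264 m
Pipe 2: V = 0.1573 m/s, Re = 5.82×10^4, ε/D = 1.74×10^-4, f = 0.02058, h_2 = f(L/D)V²/2g = 0.03120 m
Series → Q common, losses add: H = Σh = 0.5576 m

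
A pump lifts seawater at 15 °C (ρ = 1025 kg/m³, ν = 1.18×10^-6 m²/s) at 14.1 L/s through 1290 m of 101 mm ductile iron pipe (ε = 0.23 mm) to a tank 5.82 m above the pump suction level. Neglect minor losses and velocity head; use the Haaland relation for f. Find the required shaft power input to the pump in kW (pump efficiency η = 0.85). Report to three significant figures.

P_shaft ≈ 9.46 kW

V = 4Q/(πD²) = 1.760 m/s; Re = 1.51×10^5; ε/D = 0.00228; f = 0.02524
h_f = f(L/D)V²/2g = 50.90 m
Total head H = z + h_f = 5.82 + 50.90 = 56.72 m
P_hyd = ρgQH = 1025·9.81·0.0141·56.72 = 8.042 kW
P_shaft = P_hyd/η = 8.042/0.85 = 9.461 kW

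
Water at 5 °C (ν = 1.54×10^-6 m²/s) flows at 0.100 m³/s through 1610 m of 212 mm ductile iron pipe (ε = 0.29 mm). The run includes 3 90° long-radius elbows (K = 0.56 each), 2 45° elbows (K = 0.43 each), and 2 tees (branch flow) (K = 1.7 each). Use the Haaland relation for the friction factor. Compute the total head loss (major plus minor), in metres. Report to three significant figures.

H_L ≈ 70.1 m

V = 4Q/(πD²) = 2.833 m/s; V²/2g = 0.4091 m
Re = 3.90×10^5, ε/D = 0.00137 → f = 0.02180 (Haaland)
Major: h_f = f(L/D)·V²/2g = 0.02180·7594·0.4091 = 67.72 m
Minor: ΣK = 5.94; h_m = ΣK·V²/2g = 2.430 m
Total H_L = 67.72 + 2.430 = 70.15 m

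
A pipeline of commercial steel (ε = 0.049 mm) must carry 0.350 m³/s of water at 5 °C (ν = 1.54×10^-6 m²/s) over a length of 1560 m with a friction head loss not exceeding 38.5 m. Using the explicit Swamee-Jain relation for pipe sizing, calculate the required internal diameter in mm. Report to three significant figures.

D ≈ 361 mm

Swamee-Jain (Type III): D = 0.66·[ε^1.25·(LQ²/(gh_f))^4.75 + ν·Q^9.4·(L/(gh_f))^5.2]^0.04
LQ²/(gh_f) = 0.5060; L/(gh_f) = 4.130
Term 1 = ε^1.25·(…)^4.75 = 1.61×10^-7; Term 2 = ν·Q^9.4·(…)^5.2 = 1.27×10^-7
D = 0.66·(1.61×10^-7 + 1.27×10^-7)^0.04 = 0.3614 m = 361 mm
Check: V = 3.41 m/s, Re = 8.01×10^5, f = 0.01424, h_f = 36.5 m ≈ 38.5 m ✓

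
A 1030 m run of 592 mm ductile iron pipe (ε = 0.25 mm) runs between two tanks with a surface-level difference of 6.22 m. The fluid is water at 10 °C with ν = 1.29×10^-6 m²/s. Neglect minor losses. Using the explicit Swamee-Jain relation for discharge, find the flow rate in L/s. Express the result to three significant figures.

Swamee-Jain (Type II): Q = -0.965·√(gD⁵h_f/L)·ln[ε/(3.7D) + √(3.17ν²L/(gD³h_f))]
√(gD⁵h_f/L) = √(9.81·0.592⁵·6.22/1030) = 0.06563
ε/(3.7D) = 1.14×10^-4; √(3.17ν²L/(gD³h_f)) = 2.07×10^-5
Q = -0.965·0.06563·ln(1.349×10^-4) = 0.5644 m³/s
Check: V = 2.05 m/s, Re = 9.41×10^5, f = 0.01679, h_f = 6.26 m ≈ 6.22 m ✓

Q ≈ 564 L/s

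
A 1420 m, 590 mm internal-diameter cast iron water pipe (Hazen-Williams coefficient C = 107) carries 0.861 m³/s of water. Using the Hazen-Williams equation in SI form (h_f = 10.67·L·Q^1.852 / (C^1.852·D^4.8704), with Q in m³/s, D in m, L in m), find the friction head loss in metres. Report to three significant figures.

h_f ≈ 26.2 m

h_f = 10.67·1420·0.861^1.852 / (107^1.852·0.590^4.8704) = 26.16 m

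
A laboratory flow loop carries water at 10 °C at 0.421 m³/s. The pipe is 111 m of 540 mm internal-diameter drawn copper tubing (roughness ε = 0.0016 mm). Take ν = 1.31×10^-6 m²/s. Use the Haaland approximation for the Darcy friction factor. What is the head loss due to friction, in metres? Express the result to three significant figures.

h_f ≈ 0.431 m

V = 4Q/(πD²) = 4·0.421/(π·0.540²) = 1.838 m/s
Re = VD/ν = 1.838·0.540/1.31×10^-6 = 7.58×10^5 → turbulent
ε/D = 0.0016/540 = 2.96×10^-6
Haaland: f = 0.01219
h_f = f(L/D)V²/(2g) = 0.01219·(111/0.540)·1.838²/(2·9.81) = 0.4314 m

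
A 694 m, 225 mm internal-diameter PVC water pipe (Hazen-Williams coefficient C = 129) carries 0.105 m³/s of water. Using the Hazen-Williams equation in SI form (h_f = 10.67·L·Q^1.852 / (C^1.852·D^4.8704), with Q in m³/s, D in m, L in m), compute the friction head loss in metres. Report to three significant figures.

h_f = 10.67·694·0.105^1.852 / (129^1.852·0.225^4.8704) = 20.09 m

h_f ≈ 20.1 m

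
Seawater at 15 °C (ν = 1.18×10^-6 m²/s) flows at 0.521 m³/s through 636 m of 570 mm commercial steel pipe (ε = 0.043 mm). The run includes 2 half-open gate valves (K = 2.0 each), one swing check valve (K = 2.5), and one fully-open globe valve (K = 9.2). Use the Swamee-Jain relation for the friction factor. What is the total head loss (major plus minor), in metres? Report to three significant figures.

H_L ≈ 6.45 m

V = 4Q/(πD²) = 2.042 m/s; V²/2g = 0.2125 m
Re = 9.86×10^5, ε/D = 7.54×10^-5 → f = 0.01314 (Swamee-Jain)
Major: h_f = f(L/D)·V²/2g = 0.01314·1116·0.2125 = 3.116 m
Minor: ΣK = 15.7; h_m = ΣK·V²/2g = 3.336 m
Total H_L = 3.116 + 3.336 = 6.452 m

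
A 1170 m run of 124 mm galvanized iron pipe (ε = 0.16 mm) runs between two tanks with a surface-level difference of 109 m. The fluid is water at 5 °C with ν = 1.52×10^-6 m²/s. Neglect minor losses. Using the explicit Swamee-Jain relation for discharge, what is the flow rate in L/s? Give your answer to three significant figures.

Swamee-Jain (Type II): Q = -0.965·√(gD⁵h_f/L)·ln[ε/(3.7D) + √(3.17ν²L/(gD³h_f))]
√(gD⁵h_f/L) = √(9.81·0.124⁵·109/1170) = 0.005176
ε/(3.7D) = 3.49×10^-4; √(3.17ν²L/(gD³h_f)) = 6.48×10^-5
Q = -0.965·0.005176·ln(4.136×10^-4) = 0.03891 m³/s
Check: V = 3.22 m/s, Re = 2.63×10^5, f = 0.02199, h_f = 110 m ≈ 109 m ✓

Q ≈ 38.9 L/s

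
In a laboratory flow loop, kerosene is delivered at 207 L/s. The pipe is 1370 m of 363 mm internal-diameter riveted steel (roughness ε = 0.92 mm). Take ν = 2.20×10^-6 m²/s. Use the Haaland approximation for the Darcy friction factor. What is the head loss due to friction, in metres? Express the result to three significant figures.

h_f ≈ 19.6 m

V = 4Q/(πD²) = 4·0.207/(π·0.363²) = 2.000 m/s
Re = VD/ν = 2.000·0.363/2.20×10^-6 = 3.30×10^5 → turbulent
ε/D = 0.92/363 = 0.00253
Haaland: f = 0.02543
h_f = f(L/D)V²/(2g) = 0.02543·(1370/0.363)·2.000²/(2·9.81) = 19.57 m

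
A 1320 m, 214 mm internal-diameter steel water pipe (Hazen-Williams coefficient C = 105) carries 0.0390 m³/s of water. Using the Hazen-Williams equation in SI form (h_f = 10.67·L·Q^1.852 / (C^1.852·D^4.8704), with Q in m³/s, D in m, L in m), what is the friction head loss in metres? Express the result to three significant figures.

h_f ≈ 11.4 m

h_f = 10.67·1320·0.0390^1.852 / (105^1.852·0.214^4.8704) = 11.41 m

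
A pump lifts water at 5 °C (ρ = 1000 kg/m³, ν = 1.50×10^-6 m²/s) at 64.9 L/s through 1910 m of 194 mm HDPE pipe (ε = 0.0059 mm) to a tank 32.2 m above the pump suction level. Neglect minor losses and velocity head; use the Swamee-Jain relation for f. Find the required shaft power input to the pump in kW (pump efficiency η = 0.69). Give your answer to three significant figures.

V = 4Q/(πD²) = 2.196 m/s; Re = 2.84×10^5; ε/D = 3.04×10^-5; f = 0.01486
h_f = f(L/D)V²/2g = 35.95 m
Total head H = z + h_f = 32.2 + 35.95 = 68.15 m
P_hyd = ρgQH = 1000·9.81·0.0649·68.15 = 43.39 kW
P_shaft = P_hyd/η = 43.39/0.69 = 62.88 kW

P_shaft ≈ 62.9 kW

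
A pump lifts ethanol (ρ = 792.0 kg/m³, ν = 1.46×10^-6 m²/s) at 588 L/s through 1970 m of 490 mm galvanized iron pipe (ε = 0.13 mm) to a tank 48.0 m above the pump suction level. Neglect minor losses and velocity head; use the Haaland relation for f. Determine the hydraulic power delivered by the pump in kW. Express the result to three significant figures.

V = 4Q/(πD²) = 3.118 m/s; Re = 1.05×10^6; ε/D = 2.65×10^-4; f = 0.01525
h_f = f(L/D)V²/2g = 30.38 m
Total head H = z + h_f = 48.0 + 30.38 = 78.38 m
P_hyd = ρgQH = 792.0·9.81·0.588·78.38 = 358.1 kW

P_hyd ≈ 358 kW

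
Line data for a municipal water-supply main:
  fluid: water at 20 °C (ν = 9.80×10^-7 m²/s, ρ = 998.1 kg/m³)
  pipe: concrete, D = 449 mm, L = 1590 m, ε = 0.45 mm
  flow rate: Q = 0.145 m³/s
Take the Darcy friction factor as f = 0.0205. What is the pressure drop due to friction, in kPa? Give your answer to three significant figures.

V = 4Q/(πD²) = 4·0.145/(π·0.449²) = 0.9158 m/s
h_f = f(L/D)V²/(2g) = 0.02050·(1590/0.449)·0.9158²/(2·9.81) = 3.103 m
Δp = ρg·h_f = 998.1·9.81·3.103 = 30.38 kPa

Δp ≈ 30.4 kPa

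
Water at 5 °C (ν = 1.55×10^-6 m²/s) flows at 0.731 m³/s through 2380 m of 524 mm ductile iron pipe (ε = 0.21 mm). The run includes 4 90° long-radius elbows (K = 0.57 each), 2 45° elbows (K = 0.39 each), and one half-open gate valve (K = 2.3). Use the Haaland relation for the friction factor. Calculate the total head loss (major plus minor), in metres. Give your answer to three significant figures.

V = 4Q/(πD²) = 3.390 m/s; V²/2g = 0.5856 m
Re = 1.15×10^6, ε/D = 4.01×10^-4 → f = 0.01639 (Haaland)
Major: h_f = f(L/D)·V²/2g = 0.01639·4542·0.5856 = 43.58 m
Minor: ΣK = 5.36; h_m = ΣK·V²/2g = 3.139 m
Total H_L = 43.58 + 3.139 = 46.72 m

H_L ≈ 46.7 m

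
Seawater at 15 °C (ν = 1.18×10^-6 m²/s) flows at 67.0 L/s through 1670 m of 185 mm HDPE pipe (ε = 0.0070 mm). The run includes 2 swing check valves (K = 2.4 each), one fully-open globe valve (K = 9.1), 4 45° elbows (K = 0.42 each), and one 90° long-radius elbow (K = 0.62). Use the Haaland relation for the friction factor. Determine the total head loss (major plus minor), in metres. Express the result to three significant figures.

V = 4Q/(πD²) = 2.493 m/s; V²/2g = 0.3167 m
Re = 3.91×10^5, ε/D = 3.78×10^-5 → f = 0.01405 (Haaland)
Major: h_f = f(L/D)·V²/2g = 0.01405·9027·0.3167 = 40.16 m
Minor: ΣK = 16.2; h_m = ΣK·V²/2g = 5.130 m
Total H_L = 40.16 + 5.130 = 45.29 m

H_L ≈ 45.3 m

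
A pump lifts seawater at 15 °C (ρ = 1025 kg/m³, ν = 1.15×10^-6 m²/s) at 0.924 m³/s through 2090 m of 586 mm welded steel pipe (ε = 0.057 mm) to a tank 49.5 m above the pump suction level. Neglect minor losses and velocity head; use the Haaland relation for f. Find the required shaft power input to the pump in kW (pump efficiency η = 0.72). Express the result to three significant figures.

V = 4Q/(πD²) = 3.426 m/s; Re = 1.75×10^6; ε/D = 9.73×10^-5; f = 0.01278
h_f = f(L/D)V²/2g = 27.27 m
Total head H = z + h_f = 49.5 + 27.27 = 76.77 m
P_hyd = ρgQH = 1025·9.81·0.924·76.77 = 713.3 kW
P_shaft = P_hyd/η = 713.3/0.72 = 990.7 kW

P_shaft ≈ 991 kW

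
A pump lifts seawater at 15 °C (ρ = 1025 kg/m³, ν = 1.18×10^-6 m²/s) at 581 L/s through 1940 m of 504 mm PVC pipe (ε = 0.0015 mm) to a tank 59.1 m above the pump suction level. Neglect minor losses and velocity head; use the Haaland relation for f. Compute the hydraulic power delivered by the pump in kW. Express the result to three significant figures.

V = 4Q/(πD²) = 2.912 m/s; Re = 1.24×10^6; ε/D = 2.98×10^-6; f = 0.01123
h_f = f(L/D)V²/2g = 18.68 m
Total head H = z + h_f = 59.1 + 18.68 = 77.78 m
P_hyd = ρgQH = 1025·9.81·0.581·77.78 = 454.4 kW

P_hyd ≈ 454 kW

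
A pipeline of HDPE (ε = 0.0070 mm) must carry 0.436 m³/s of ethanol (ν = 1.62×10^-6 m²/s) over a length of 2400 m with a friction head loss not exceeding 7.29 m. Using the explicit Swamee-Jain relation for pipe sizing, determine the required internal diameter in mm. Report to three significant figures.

Swamee-Jain (Type III): D = 0.66·[ε^1.25·(LQ²/(gh_f))^4.75 + ν·Q^9.4·(L/(gh_f))^5.2]^0.04
LQ²/(gh_f) = 6.380; L/(gh_f) = 33.56
Term 1 = ε^1.25·(…)^4.75 = 0.00239; Term 2 = ν·Q^9.4·(…)^5.2 = 0.0569
D = 0.66·(0.00239 + 0.0569)^0.04 = 0.5895 m = 589 mm
Check: V = 1.60 m/s, Re = 5.81×10^5, f = 0.01295, h_f = 6.86 m ≈ 7.29 m ✓

D ≈ 589 mm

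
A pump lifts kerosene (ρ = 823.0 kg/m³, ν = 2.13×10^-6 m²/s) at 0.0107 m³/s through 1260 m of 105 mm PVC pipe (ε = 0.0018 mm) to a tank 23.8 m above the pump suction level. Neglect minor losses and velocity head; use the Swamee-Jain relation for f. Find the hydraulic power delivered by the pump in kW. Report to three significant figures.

P_hyd ≈ 3.67 kW

V = 4Q/(πD²) = 1.236 m/s; Re = 6.09×10^4; ε/D = 1.71×10^-5; f = 0.01995
h_f = f(L/D)V²/2g = 18.63 m
Total head H = z + h_f = 23.8 + 18.63 = 42.43 m
P_hyd = ρgQH = 823.0·9.81·0.0107·42.43 = 3.665 kW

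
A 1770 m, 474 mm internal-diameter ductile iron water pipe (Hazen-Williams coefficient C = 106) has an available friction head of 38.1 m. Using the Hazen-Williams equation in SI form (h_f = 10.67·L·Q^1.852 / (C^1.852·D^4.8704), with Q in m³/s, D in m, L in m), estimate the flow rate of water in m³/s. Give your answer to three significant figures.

Rearranging: Q = [h_f·C^1.852·D^4.8704 / (10.67·L)]^(1/1.852)
Q = [38.1·106^1.852·0.474^4.8704 / (10.67·1770)]^0.540 = 0.5216 m³/s

Q ≈ 0.522 m³/s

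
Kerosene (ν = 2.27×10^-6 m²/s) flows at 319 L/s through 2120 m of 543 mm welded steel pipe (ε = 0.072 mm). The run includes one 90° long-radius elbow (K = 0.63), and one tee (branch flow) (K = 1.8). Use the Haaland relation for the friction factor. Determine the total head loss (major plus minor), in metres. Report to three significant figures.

V = 4Q/(πD²) = 1.378 m/s; V²/2g = 0.09672 m
Re = 3.30×10^5, ε/D = 1.33×10^-4 → f = 0.01533 (Haaland)
Major: h_f = f(L/D)·V²/2g = 0.01533·3904·0.09672 = 5.788 m
Minor: ΣK = 2.43; h_m = ΣK·V²/2g = 0.2350 m
Total H_L = 5.788 + 0.2350 = 6.023 m

H_L ≈ 6.02 m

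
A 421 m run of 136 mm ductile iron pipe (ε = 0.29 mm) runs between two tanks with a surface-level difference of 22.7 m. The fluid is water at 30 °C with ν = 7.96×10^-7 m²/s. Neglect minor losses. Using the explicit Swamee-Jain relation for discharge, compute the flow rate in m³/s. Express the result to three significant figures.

Swamee-Jain (Type II): Q = -0.965·√(gD⁵h_f/L)·ln[ε/(3.7D) + √(3.17ν²L/(gD³h_f))]
√(gD⁵h_f/L) = √(9.81·0.136⁵·22.7/421) = 0.004961
ε/(3.7D) = 5.76×10^-4; √(3.17ν²L/(gD³h_f)) = 3.89×10^-5
Q = -0.965·0.004961·ln(6.152×10^-4) = 0.03539 m³/s
Check: V = 2.44 m/s, Re = 4.16×10^5, f = 0.02437, h_f = 22.8 m ≈ 22.7 m ✓

Q ≈ 0.0354 m³/s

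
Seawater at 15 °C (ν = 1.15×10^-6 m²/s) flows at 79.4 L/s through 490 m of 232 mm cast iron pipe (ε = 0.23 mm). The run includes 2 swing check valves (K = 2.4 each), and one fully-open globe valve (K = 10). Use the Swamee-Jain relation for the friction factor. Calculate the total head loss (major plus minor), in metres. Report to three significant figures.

V = 4Q/(πD²) = 1.878 m/s; V²/2g = 0.1798 m
Re = 3.79×10^5, ε/D = 9.91×10^-4 → f = 0.02051 (Swamee-Jain)
Major: h_f = f(L/D)·V²/2g = 0.02051·2112·0.1798 = 7.789 m
Minor: ΣK = 14.8; h_m = ΣK·V²/2g = 2.661 m
Total H_L = 7.789 + 2.661 = 10.45 m

H_L ≈ 10.5 m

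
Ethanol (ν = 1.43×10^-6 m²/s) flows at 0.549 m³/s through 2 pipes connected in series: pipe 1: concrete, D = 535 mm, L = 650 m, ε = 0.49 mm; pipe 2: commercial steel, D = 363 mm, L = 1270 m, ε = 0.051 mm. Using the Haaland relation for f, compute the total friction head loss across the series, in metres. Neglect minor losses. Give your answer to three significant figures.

Pipe 1: V = 2.442 m/s, Re = 9.14×10^5, ε/D = 9.16×10^-4, f = 0.01957, h_1 = f(L/D)V²/2g = 7.228 m
Pipe 2: V = 5.305 m/s, Re = 1.35×10^6, ε/D = 1.40×10^-4, f = 0.01364, h_2 = f(L/D)V²/2g = 68.46 m
Series → Q common, losses add: H = Σh = 75.68 m

H ≈ 75.7 m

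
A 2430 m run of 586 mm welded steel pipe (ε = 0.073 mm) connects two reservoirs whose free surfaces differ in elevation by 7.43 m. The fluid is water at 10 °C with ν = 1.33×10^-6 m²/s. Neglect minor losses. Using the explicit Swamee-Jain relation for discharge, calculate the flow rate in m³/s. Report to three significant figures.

Swamee-Jain (Type II): Q = -0.965·√(gD⁵h_f/L)·ln[ε/(3.7D) + √(3.17ν²L/(gD³h_f))]
√(gD⁵h_f/L) = √(9.81·0.586⁵·7.43/2430) = 0.04553
ε/(3.7D) = 3.37×10^-5; √(3.17ν²L/(gD³h_f)) = 3.05×10^-5
Q = -0.965·0.04553·ln(6.415×10^-5) = 0.4241 m³/s
Check: V = 1.57 m/s, Re = 6.93×10^5, f = 0.01428, h_f = 7.46 m ≈ 7.43 m ✓

Q ≈ 0.424 m³/s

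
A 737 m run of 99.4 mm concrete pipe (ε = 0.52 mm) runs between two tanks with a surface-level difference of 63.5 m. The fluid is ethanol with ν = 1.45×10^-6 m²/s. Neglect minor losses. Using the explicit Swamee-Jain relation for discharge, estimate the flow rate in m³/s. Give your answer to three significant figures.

Q ≈ 0.0180 m³/s

Swamee-Jain (Type II): Q = -0.965·√(gD⁵h_f/L)·ln[ε/(3.7D) + √(3.17ν²L/(gD³h_f))]
√(gD⁵h_f/L) = √(9.81·0.0994⁵·63.5/737) = 0.002864
ε/(3.7D) = 0.00141; √(3.17ν²L/(gD³h_f)) = 8.96×10^-5
Q = -0.965·0.002864·ln(0.001503) = 0.01796 m³/s
Check: V = 2.31 m/s, Re = 1.59×10^5, f = 0.03157, h_f = 63.9 m ≈ 63.5 m ✓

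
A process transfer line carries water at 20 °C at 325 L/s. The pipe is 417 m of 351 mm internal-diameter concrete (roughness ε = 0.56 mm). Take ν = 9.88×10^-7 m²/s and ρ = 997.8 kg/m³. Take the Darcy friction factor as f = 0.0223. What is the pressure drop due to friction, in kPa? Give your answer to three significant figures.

V = 4Q/(πD²) = 4·0.325/(π·0.351²) = 3.359 m/s
h_f = f(L/D)V²/(2g) = 0.02230·(417/0.351)·3.359²/(2·9.81) = 15.23 m
Δp = ρg·h_f = 997.8·9.81·15.23 = 149.1 kPa

Δp ≈ 149 kPa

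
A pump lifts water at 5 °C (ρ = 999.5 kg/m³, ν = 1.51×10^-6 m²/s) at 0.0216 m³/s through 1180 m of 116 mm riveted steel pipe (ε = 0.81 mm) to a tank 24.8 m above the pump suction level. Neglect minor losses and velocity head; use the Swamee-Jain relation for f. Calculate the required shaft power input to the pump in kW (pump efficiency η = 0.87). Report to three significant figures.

P_shaft ≈ 24.2 kW

V = 4Q/(πD²) = 2.044 m/s; Re = 1.57×10^5; ε/D = 0.00698; f = 0.03436
h_f = f(L/D)V²/2g = 74.43 m
Total head H = z + h_f = 24.8 + 74.43 = 99.23 m
P_hyd = ρgQH = 999.5·9.81·0.0216·99.23 = 21.02 kW
P_shaft = P_hyd/η = 21.02/0.87 = 24.16 kW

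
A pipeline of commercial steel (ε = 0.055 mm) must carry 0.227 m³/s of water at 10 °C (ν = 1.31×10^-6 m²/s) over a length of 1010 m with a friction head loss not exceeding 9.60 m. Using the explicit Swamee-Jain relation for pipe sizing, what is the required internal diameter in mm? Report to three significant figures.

Swamee-Jain (Type III): D = 0.66·[ε^1.25·(LQ²/(gh_f))^4.75 + ν·Q^9.4·(L/(gh_f))^5.2]^0.04
LQ²/(gh_f) = 0.5526; L/(gh_f) = 10.72
Term 1 = ε^1.25·(…)^4.75 = 2.83×10^-7; Term 2 = ν·Q^9.4·(…)^5.2 = 2.64×10^-7
D = 0.66·(2.83×10^-7 + 2.64×10^-7)^0.04 = 0.3707 m = 371 mm
Check: V = 2.10 m/s, Re = 5.95×10^5, f = 0.01476, h_f = 9.06 m ≈ 9.60 m ✓

D ≈ 371 mm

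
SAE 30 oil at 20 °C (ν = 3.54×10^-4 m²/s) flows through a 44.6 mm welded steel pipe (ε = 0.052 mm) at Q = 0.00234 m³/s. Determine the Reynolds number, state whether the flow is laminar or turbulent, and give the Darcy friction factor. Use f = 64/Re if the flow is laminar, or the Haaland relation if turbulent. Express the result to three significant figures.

Re ≈ 189; laminar; f = 64/Re ≈ 0.339

V = 4Q/(πD²) = 1.498 m/s
Re = VD/ν = 1.498·0.0446/3.54×10^-4 = 189
Re < 2300 → laminar → f = 64/Re = 0.3392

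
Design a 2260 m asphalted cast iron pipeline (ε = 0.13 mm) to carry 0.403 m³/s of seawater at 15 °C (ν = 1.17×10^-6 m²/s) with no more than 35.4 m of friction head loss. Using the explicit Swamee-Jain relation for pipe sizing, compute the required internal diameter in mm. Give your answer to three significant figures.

Swamee-Jain (Type III): D = 0.66·[ε^1.25·(LQ²/(gh_f))^4.75 + ν·Q^9.4·(L/(gh_f))^5.2]^0.04
LQ²/(gh_f) = 1.057; L/(gh_f) = 6.508
Term 1 = ε^1.25·(…)^4.75 = 1.81×10^-5; Term 2 = ν·Q^9.4·(…)^5.2 = 3.87×10^-6
D = 0.66·(1.81×10^-5 + 3.87×10^-6)^0.04 = 0.4297 m = 430 mm
Check: V = 2.78 m/s, Re = 1.02×10^6, f = 0.01577, h_f = 32.6 m ≈ 35.4 m ✓

D ≈ 430 mm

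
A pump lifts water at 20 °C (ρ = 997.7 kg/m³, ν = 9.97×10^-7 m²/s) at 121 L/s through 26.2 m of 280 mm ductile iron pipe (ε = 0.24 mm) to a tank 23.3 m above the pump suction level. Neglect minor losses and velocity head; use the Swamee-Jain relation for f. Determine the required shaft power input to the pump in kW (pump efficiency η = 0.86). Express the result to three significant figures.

V = 4Q/(πD²) = 1.965 m/s; Re = 5.52×10^5; ε/D = 8.57×10^-4; f = 0.01964
h_f = f(L/D)V²/2g = 0.3617 m
Total head H = z + h_f = 23.3 + 0.3617 = 23.66 m
P_hyd = ρgQH = 997.7·9.81·0.121·23.66 = 28.02 kW
P_shaft = P_hyd/η = 28.02/0.86 = 32.58 kW

P_shaft ≈ 32.6 kW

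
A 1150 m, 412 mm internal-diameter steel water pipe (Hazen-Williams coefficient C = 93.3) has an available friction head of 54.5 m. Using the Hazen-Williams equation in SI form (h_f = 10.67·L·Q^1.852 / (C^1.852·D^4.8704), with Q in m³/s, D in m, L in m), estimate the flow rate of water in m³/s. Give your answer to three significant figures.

Rearranging: Q = [h_f·C^1.852·D^4.8704 / (10.67·L)]^(1/1.852)
Q = [54.5·93.3^1.852·0.412^4.8704 / (10.67·1150)]^0.540 = 0.4863 m³/s

Q ≈ 0.486 m³/s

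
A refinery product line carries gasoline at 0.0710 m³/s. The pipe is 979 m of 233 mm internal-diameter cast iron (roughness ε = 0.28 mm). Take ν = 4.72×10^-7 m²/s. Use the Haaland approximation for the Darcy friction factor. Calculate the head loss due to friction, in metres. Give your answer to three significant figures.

V = 4Q/(πD²) = 4·0.0710/(π·0.233²) = 1.665 m/s
Re = VD/ν = 1.665·0.233/4.72×10^-7 = 8.22×10^5 → turbulent
ε/D = 0.28/233 = 0.00120
Haaland: f = 0.02087
h_f = f(L/D)V²/(2g) = 0.02087·(979/0.233)·1.665²/(2·9.81) = 12.39 m

h_f ≈ 12.4 m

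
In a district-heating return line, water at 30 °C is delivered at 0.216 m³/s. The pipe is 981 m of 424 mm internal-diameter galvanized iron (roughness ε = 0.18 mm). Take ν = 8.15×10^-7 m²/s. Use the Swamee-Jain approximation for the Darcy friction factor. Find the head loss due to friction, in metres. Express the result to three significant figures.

h_f ≈ 4.67 m

V = 4Q/(πD²) = 4·0.216/(π·0.424²) = 1.530 m/s
Re = VD/ν = 1.530·0.424/8.15×10^-7 = 7.96×10^5 → turbulent
ε/D = 0.18/424 = 4.25×10^-4
Swamee-Jain: f = 0.01691
h_f = f(L/D)V²/(2g) = 0.01691·(981/0.424)·1.530²/(2·9.81) = 4.666 m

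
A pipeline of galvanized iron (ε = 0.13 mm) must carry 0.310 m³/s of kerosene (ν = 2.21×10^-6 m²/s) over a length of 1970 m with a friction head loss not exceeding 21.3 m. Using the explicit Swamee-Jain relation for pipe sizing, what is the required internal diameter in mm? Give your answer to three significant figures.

D ≈ 421 mm

Swamee-Jain (Type III): D = 0.66·[ε^1.25·(LQ²/(gh_f))^4.75 + ν·Q^9.4·(L/(gh_f))^5.2]^0.04
LQ²/(gh_f) = 0.9060; L/(gh_f) = 9.428
Term 1 = ε^1.25·(…)^4.75 = 8.69×10^-6; Term 2 = ν·Q^9.4·(…)^5.2 = 4.27×10^-6
D = 0.66·(8.69×10^-6 + 4.27×10^-6)^0.04 = 0.4208 m = 421 mm
Check: V = 2.23 m/s, Re = 4.24×10^5, f = 0.01664, h_f = 19.7 m ≈ 21.3 m ✓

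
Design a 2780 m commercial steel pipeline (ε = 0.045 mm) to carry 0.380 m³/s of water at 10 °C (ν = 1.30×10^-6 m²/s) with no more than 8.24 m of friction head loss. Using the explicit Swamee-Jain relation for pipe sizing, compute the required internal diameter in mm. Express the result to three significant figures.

D ≈ 566 mm

Swamee-Jain (Type III): D = 0.66·[ε^1.25·(LQ²/(gh_f))^4.75 + ν·Q^9.4·(L/(gh_f))^5.2]^0.04
LQ²/(gh_f) = 4.966; L/(gh_f) = 34.39
Term 1 = ε^1.25·(…)^4.75 = 0.00746; Term 2 = ν·Q^9.4·(…)^5.2 = 0.0142
D = 0.66·(0.00746 + 0.0142)^0.04 = 0.5662 m = 566 mm
Check: V = 1.51 m/s, Re = 6.57×10^5, f = 0.01377, h_f = 7.85 m ≈ 8.24 m ✓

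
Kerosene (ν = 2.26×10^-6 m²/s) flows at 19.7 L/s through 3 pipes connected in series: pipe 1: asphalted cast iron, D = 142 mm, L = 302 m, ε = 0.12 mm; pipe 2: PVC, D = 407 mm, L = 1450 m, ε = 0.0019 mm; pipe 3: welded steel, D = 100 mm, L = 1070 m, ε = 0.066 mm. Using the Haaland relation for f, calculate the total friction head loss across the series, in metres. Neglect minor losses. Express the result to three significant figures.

Pipe 1: V = 1.244 m/s, Re = 7.82×10^4, ε/D = 8.45×10^-4, f = 0.02198, h_1 = f(L/D)V²/2g = 3.687 m
Pipe 2: V = 0.1514 m/s, Re = 2.73×10^4, ε/D = 4.67×10^-6, f = 0.02386, h_2 = f(L/D)V²/2g = 0.09935 m
Pipe 3: V = 2.508 m/s, Re = 1.11×10^5, ε/D = 6.60×10^-4, f = 0.02048, h_3 = f(L/D)V²/2g = 70.27 m
Series → Q common, losses add: H = Σh = 74.06 m

H ≈ 74.1 m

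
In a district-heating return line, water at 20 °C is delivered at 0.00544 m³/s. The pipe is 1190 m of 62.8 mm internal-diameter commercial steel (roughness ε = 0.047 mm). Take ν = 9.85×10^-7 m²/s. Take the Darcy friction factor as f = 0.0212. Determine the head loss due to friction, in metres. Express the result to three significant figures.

V = 4Q/(πD²) = 4·0.00544/(π·0.0628²) = 1.756 m/s
h_f = f(L/D)V²/(2g) = 0.02120·(1190/0.0628)·1.756²/(2·9.81) = 63.15 m

h_f ≈ 63.2 m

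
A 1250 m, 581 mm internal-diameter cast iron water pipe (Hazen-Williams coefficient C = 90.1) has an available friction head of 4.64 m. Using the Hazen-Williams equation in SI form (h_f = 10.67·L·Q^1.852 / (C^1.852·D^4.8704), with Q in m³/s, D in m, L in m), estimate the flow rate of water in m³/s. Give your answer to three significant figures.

Q ≈ 0.293 m³/s

Rearranging: Q = [h_f·C^1.852·D^4.8704 / (10.67·L)]^(1/1.852)
Q = [4.64·90.1^1.852·0.581^4.8704 / (10.67·1250)]^0.540 = 0.2931 m³/s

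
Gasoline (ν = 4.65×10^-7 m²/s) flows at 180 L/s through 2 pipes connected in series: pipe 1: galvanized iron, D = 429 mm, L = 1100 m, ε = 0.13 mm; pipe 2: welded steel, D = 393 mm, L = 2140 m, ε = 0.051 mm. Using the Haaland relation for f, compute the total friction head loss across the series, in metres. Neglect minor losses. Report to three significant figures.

Pipe 1: V = 1.245 m/s, Re = 1.15×10^6, ε/D = 3.03×10^-4, f = 0.01555, h_1 = f(L/D)V²/2g = 3.152 m
Pipe 2: V = 1.484 m/s, Re = 1.25×10^6, ε/D = 1.30×10^-4, f = 0.01355, h_2 = f(L/D)V²/2g = 8.278 m
Series → Q common, losses add: H = Σh = 11.43 m

H ≈ 11.4 m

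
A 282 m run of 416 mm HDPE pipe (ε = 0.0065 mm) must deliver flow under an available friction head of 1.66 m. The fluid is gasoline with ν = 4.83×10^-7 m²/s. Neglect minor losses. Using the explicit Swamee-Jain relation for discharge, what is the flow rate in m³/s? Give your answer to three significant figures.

Q ≈ 0.283 m³/s

Swamee-Jain (Type II): Q = -0.965·√(gD⁵h_f/L)·ln[ε/(3.7D) + √(3.17ν²L/(gD³h_f))]
√(gD⁵h_f/L) = √(9.81·0.416⁵·1.66/282) = 0.02682
ε/(3.7D) = 4.22×10^-6; √(3.17ν²L/(gD³h_f)) = 1.33×10^-5
Q = -0.965·0.02682·ln(1.756×10^-5) = 0.2834 m³/s
Check: V = 2.09 m/s, Re = 1.80×10^6, f = 0.01107, h_f = 1.66 m ≈ 1.66 m ✓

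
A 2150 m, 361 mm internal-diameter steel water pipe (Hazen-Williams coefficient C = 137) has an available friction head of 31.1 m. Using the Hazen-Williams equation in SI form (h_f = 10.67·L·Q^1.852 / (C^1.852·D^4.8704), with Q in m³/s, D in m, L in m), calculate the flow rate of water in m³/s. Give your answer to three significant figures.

Rearranging: Q = [h_f·C^1.852·D^4.8704 / (10.67·L)]^(1/1.852)
Q = [31.1·137^1.852·0.361^4.8704 / (10.67·2150)]^0.540 = 0.2658 m³/s

Q ≈ 0.266 m³/s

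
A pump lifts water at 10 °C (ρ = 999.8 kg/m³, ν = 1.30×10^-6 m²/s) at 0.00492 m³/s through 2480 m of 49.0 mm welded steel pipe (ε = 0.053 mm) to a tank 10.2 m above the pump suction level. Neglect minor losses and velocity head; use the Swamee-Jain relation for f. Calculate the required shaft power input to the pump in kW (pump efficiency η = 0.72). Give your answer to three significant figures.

V = 4Q/(πD²) = 2.609 m/s; Re = 9.83×10^4; ε/D = 0.00108; f = 0.02266
h_f = f(L/D)V²/2g = 397.8 m
Total head H = z + h_f = 10.2 + 397.8 = 408.0 m
P_hyd = ρgQH = 999.8·9.81·0.00492·408.0 = 19.69 kW
P_shaft = P_hyd/η = 19.69/0.72 = 27.35 kW

P_shaft ≈ 27.3 kW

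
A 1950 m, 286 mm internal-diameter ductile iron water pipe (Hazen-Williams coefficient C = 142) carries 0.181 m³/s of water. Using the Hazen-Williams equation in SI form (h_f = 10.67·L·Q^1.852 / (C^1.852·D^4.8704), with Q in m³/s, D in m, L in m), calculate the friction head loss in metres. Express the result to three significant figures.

h_f ≈ 40.3 m

h_f = 10.67·1950·0.181^1.852 / (142^1.852·0.286^4.8704) = 40.28 m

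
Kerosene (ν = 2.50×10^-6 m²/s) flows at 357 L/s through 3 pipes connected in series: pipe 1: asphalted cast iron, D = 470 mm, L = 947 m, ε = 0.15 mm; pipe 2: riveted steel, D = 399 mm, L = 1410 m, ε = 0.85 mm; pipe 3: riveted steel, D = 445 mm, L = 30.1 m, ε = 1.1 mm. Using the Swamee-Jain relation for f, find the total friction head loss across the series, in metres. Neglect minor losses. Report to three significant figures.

H ≈ 43.5 m

Pipe 1: V = 2.058 m/s, Re = 3.87×10^5, ε/D = 3.19×10^-4, f = 0.01683, h_1 = f(L/D)V²/2g = 7.319 m
Pipe 2: V = 2.855 m/s, Re = 4.56×10^5, ε/D = 0.00213, f = 0.02432, h_2 = f(L/D)V²/2g = 35.71 m
Pipe 3: V = 2.295 m/s, Re = 4.09×10^5, ε/D = 0.00247, f = 0.02531, h_3 = f(L/D)V²/2g = 0.4597 m
Series → Q common, losses add: H = Σh = 43.49 m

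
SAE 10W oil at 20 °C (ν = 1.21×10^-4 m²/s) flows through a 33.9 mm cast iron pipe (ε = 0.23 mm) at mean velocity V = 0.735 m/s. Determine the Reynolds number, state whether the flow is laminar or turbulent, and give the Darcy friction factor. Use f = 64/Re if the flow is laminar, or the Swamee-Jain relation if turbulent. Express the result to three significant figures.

Re = VD/ν = 0.7350·0.0339/1.21×10^-4 = 206
Re < 2300 → laminar → f = 64/Re = 0.3108

Re ≈ 206; laminar; f = 64/Re ≈ 0.311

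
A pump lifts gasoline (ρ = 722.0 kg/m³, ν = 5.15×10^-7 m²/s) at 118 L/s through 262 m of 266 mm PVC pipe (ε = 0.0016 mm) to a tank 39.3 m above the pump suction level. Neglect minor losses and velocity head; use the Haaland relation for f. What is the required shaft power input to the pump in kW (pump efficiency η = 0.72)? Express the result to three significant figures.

P_shaft ≈ 48.6 kW

V = 4Q/(πD²) = 2.123 m/s; Re = 1.10×10^6; ε/D = 6.02×10^-6; f = 0.01152
h_f = f(L/D)V²/2g = 2.608 m
Total head H = z + h_f = 39.3 + 2.608 = 41.91 m
P_hyd = ρgQH = 722.0·9.81·0.118·41.91 = 35.03 kW
P_shaft = P_hyd/η = 35.03/0.72 = 48.65 kW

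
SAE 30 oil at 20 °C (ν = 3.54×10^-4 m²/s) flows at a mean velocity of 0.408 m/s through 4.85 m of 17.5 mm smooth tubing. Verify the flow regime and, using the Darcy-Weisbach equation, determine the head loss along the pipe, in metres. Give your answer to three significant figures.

Re = VD/ν = 0.408·0.01750/3.54×10^-4 = 20.2 → laminar (Re < 2300)
f = 64/Re = 3.173
h_f = f(L/D)V²/(2g) = 3.173·(4.85/0.01750)·0.408²/(2·9.81) = 7.461 m

h_f ≈ 7.46 m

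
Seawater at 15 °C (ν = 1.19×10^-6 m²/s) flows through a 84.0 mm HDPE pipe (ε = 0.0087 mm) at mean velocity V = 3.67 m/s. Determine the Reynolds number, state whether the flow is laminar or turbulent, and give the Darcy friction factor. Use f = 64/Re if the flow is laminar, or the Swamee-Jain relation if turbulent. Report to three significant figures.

Re = VD/ν = 3.670·0.0840/1.19×10^-6 = 2.59×10^5
Re > 4000 → turbulent; ε/D = 1.04×10^-4
Swamee-Jain: f = 0.01579

Re ≈ 2.59×10^5; turbulent; f ≈ 0.0158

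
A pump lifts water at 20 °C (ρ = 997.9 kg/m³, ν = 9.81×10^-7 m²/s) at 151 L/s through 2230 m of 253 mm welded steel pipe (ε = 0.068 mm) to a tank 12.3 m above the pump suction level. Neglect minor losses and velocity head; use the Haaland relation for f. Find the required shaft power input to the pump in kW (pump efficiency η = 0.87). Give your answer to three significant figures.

V = 4Q/(πD²) = 3.004 m/s; Re = 7.75×10^5; ε/D = 2.69×10^-4; f = 0.01549
h_f = f(L/D)V²/2g = 62.78 m
Total head H = z + h_f = 12.3 + 62.78 = 75.08 m
P_hyd = ρgQH = 997.9·9.81·0.151·75.08 = 111.0 kW
P_shaft = P_hyd/η = 111.0/0.87 = 127.6 kW

P_shaft ≈ 128 kW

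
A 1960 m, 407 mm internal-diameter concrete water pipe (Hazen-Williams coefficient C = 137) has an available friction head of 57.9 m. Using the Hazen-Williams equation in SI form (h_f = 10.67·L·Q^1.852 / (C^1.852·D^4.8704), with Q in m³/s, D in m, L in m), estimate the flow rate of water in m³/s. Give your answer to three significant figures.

Rearranging: Q = [h_f·C^1.852·D^4.8704 / (10.67·L)]^(1/1.852)
Q = [57.9·137^1.852·0.407^4.8704 / (10.67·1960)]^0.540 = 0.5357 m³/s

Q ≈ 0.536 m³/s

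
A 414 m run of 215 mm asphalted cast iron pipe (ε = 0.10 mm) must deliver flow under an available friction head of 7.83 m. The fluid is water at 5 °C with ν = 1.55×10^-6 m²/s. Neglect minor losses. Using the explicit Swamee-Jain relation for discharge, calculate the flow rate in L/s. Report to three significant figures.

Q ≈ 76.3 L/s

Swamee-Jain (Type II): Q = -0.965·√(gD⁵h_f/L)·ln[ε/(3.7D) + √(3.17ν²L/(gD³h_f))]
√(gD⁵h_f/L) = √(9.81·0.215⁵·7.83/414) = 0.009232
ε/(3.7D) = 1.26×10^-4; √(3.17ν²L/(gD³h_f)) = 6.43×10^-5
Q = -0.965·0.009232·ln(1.900×10^-4) = 0.07634 m³/s
Check: V = 2.10 m/s, Re = 2.92×10^5, f = 0.01816, h_f = 7.88 m ≈ 7.83 m ✓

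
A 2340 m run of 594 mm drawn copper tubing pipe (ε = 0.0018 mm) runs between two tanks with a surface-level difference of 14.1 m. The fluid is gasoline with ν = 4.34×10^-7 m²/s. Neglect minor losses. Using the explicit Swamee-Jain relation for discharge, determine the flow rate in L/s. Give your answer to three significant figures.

Swamee-Jain (Type II): Q = -0.965·√(gD⁵h_f/L)·ln[ε/(3.7D) + √(3.17ν²L/(gD³h_f))]
√(gD⁵h_f/L) = √(9.81·0.594⁵·14.1/2340) = 0.06612
ε/(3.7D) = 8.19×10^-7; √(3.17ν²L/(gD³h_f)) = 6.94×10^-6
Q = -0.965·0.06612·ln(7.761×10^-6) = 0.7507 m³/s
Check: V = 2.71 m/s, Re = 3.71×10^6, f = 0.009591, h_f = 14.1 m ≈ 14.1 m ✓

Q ≈ 751 L/s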